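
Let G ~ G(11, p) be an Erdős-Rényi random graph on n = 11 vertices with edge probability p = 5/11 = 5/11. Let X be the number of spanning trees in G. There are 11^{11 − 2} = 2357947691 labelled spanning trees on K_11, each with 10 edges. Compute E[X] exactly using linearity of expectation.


K_11 has 11^{11 − 2} = 2357947691 labelled spanning trees.
For each such spanning tree H, let X_H = 1 if all 10 edges of H are present in G. Then P[X_H = 1] = p^{10} = (5/11)^{10} = 9765625/25937424601.
Summing the indicators: E[X] = Σ_H E[X_H] = 2357947691 · p^{10} = 2357947691 · 9765625/25937424601 = 9765625/11.
Numerically: E[X] ≈ 8.8778e+05.

E[X] = 2357947691 · (5/11)^{10} = 9765625/11 ≈ 8.8778e+05.


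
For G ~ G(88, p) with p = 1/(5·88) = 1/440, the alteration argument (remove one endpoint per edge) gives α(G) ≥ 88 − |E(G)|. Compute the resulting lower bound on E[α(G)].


E[|E(G)|] = C(88, 2)·p = 3828 · (1/440) = 87/10.
E[α(G)] ≥ n − E[|E(G)|] = 88 − 87/10 = 793/10.
Numerically: ≈ 79.300000.
(This is only a lower bound; the true E[α(G)] may be larger.)

E[α(G)] ≥ 793/10 ≈ 79.300000.


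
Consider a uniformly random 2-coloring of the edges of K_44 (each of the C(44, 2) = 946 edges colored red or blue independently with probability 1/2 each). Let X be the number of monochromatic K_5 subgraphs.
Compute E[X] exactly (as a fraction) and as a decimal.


Let X = Σ_S X_S over the C(44, 5) = 1086008 subsets S of size 5, where X_S = 1 if the K_5 on S is monochromatic.
For a fixed S, the K_5 on S has C(5, 2) = 10 edges. P[all 10 edges red] = (1/2)^10, and likewise for blue, so P[monochromatic] = 2·(1/2)^10 = 2^{1 − 10} = 1/512.
By linearity of expectation: E[X] = C(44, 5) · 2^{1 − 10} = 1086008 · 1/512 = 135751/64.
Numerically: E[X] ≈ 2121.1094.

E[X] = C(44,5)·2^(1−C(5,2)) = 135751/64 ≈ 2121.1094.


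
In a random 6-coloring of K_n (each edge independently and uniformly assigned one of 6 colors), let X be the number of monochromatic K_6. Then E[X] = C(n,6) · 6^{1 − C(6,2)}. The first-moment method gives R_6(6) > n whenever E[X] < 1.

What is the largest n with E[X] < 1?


We need C(n, 6) · 6^{1 − 15} < 1, i.e. C(n, 6) < 6^{15 − 1} = 78364164096.
Check values of n near the boundary:
  n = 192: C(192, 6) = 64300886496; 64300886496 < 78364164096? YES
  n = 193: C(193, 6) = 66364016544; 66364016544 < 78364164096? YES
  n = 194: C(194, 6) = 68482017072; 68482017072 < 78364164096? YES
  n = 195: C(195, 6) = 70656049360; 70656049360 < 78364164096? YES
  n = 196: C(196, 6) = 72887293024; 72887293024 < 78364164096? YES
  n = 197: C(197, 6) = 75176946208; 75176946208 < 78364164096? YES
  n = 198: C(198, 6) = 77526225777; 77526225777 < 78364164096? YES
  n = 199: C(199, 6) = 79936367511; 79936367511 < 78364164096? NO
The largest n with C(n, 6) < 78364164096 is n = 198 (where E[X] = 25842075259/26121388032 ≈ 0.989). Hence R_6(6) > 198, i.e. R_6(6) ≥ 199.

Largest n = 198; hence R_6(6) > 198.


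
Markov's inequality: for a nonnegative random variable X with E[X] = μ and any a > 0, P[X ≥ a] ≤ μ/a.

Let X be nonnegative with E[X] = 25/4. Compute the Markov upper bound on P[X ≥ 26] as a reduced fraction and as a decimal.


μ = E[X] = 25/4, a = 26.
Markov: P[X ≥ 26] ≤ μ/a = (25/4)/26 = 25/104.
Numerically: ≈ 0.2404.
(Since a = 26 > μ = 6.2500, the bound 25/104 is < 1 and informative.)

P[X ≥ 26] ≤ 25/104 ≈ 0.2404.


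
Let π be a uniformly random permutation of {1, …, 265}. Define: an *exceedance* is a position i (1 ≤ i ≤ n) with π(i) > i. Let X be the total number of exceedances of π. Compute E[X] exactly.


Write X = Σ_{i=1}^{265} X_i, where X_i = 1_{π(i) > i}.
For each fixed i, π(i) is uniform over {1, …, 265} (marginal of a uniform permutation), so P[π(i) > i] = (n − i)/n. Summing: Σ_{i=1}^{265} (n − i)/n = (0 + 1 + … + 264)/265 = 265(265 − 1)/(2·265) = (265 − 1)/2.
Hence E[X] = Σ_{i=1}^{265} (265 − i)/265 = 132 ≈ 132.000.

E[X] = 132 = 132.000.


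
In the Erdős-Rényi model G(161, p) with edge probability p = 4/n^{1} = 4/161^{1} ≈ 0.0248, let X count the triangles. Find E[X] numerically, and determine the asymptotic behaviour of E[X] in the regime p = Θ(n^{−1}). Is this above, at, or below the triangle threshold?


Number of potential triangles: C(161, 3) = 682640.
Each occurs with probability p³ ≈ (0.0248)³ ≈ 1.53357e-05.
By linearity: E[X] = C(161, 3)·p³ ≈ 682640 · 1.53357e-05 ≈ 10.469.
Here α = 1, so p = 4/n is exactly at the triangle threshold p ~ 1/n. Asymptotically E[X] → c³/6 = 4³/6 = 32/3 ≈ 10.667, a bounded constant. In this regime the triangle count is asymptotically Poisson(c³/6).

E[X] ≈ 10.469; in regime p = Θ(1/n^{1}) E[X] stays bounded (at the triangle threshold p ~ 1/n).


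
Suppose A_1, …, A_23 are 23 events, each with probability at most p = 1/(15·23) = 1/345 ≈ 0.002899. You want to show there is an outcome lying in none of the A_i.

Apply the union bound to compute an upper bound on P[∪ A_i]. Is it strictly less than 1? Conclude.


Union bound: P[∪_{i=1}^{23} A_i] ≤ Σ_i P[A_i] ≤ 23·p = 23·(1/345) = 1/15.
Numerically: 1/15 ≈ 0.066667.
Is 1/15 < 1? YES.
Since P[∪ A_i] ≤ 1/15 < 1, the complement has P[∩ A_i^c] ≥ 1 − 1/15 = 14/15 > 0, so some outcome avoids every A_i.

23·p = 1/15 ≈ 0.066667; existence CERTIFIED by the union bound.


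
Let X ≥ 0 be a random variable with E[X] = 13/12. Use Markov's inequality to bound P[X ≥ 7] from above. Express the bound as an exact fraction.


μ = E[X] = 13/12, a = 7.
Markov: P[X ≥ 7] ≤ μ/a = (13/12)/7 = 13/84.
Numerically: ≈ 0.155.
(Since a = 7 > μ = 1.083, the bound 13/84 is < 1 and informative.)

P[X ≥ 7] ≤ 13/84 ≈ 0.155.


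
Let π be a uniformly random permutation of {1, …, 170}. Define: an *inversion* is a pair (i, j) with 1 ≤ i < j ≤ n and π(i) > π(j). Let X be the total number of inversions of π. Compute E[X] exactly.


Write X = Σ X_I over the C(170, 2) = 14365 pairs i < j, with X_I the indicator of one inversion.
There are 14365 indicators.
For each fixed pair i < j, the values π(i) and π(j) are two distinct elements of {1, …, 170} in uniformly random order; by symmetry P[π(i) > π(j)] = 1/2.
By linearity: E[X] = 14365 · (1/2) = C(170, 2) · (1/2) = 14365/2 = 14365/2 ≈ 7182.5000.

E[X] = 14365/2 = 7182.5000.


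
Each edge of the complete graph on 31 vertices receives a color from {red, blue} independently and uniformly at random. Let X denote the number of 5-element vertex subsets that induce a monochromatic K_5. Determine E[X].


Let X = Σ_S X_S over the C(31, 5) = 169911 subsets S of size 5, where X_S = 1 if the K_5 on S is monochromatic.
For a fixed S, the K_5 on S has C(5, 2) = 10 edges. P[all 10 edges red] = (1/2)^10, and likewise for blue, so P[monochromatic] = 2·(1/2)^10 = 2^{1 − 10} = 1/512.
By linearity of expectation: E[X] = C(31, 5) · 2^{1 − 10} = 169911 · 1/512 = 169911/512.
Numerically: E[X] ≈ 331.857.

E[X] = C(31,5)·2^(1−C(5,2)) = 169911/512 ≈ 331.857.


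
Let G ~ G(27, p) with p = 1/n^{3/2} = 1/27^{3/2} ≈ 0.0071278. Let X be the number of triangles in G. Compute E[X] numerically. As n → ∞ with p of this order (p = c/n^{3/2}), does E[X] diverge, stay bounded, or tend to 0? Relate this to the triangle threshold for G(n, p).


Number of potential triangles: C(27, 3) = 2925.
Each occurs with probability p³ ≈ (0.0071278)³ ≈ 3.6212880e-07.
By linearity: E[X] = C(27, 3)·p³ ≈ 2925 · 3.6212880e-07 ≈ 0.00106.
Since α = 3/2 > 1, p = c/n^{3/2} = o(1/n) is below the triangle threshold p ~ 1/n. Asymptotically E[X] ~ (c³/6)·n^{3(1−α)} = (1³/6)·n^{-1.5} → 0, so by Markov's inequality G has no triangles w.h.p.

E[X] ≈ 0.00106; in regime p = Θ(1/n^{3/2}) E[X] tends to 0 (below the triangle threshold p ~ 1/n).


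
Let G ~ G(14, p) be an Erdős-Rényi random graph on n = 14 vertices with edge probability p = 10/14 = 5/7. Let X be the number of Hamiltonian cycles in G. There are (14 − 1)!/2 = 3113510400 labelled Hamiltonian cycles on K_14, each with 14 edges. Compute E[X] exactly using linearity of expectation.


K_14 has (14 − 1)!/2 = 3113510400 labelled Hamiltonian cycles.
For each such Hamiltonian cycle H, let X_H = 1 if all 14 edges of H are present in G. Then P[X_H = 1] = p^{14} = (5/7)^{14} = 6103515625/678223072849.
Summing the indicators: E[X] = Σ_H E[X_H] = 3113510400 · p^{14} = 3113510400 · 6103515625/678223072849 = 2714765625000000000/96889010407.
Numerically: E[X] ≈ 2.802e+07.

E[X] = 3113510400 · (5/7)^{14} = 2714765625000000000/96889010407 ≈ 2.802e+07.


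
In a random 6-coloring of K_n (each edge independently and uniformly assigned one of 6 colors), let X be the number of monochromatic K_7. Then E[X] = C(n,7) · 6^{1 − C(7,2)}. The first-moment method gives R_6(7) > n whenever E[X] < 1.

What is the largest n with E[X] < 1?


We need C(n, 7) · 6^{1 − 21} < 1, i.e. C(n, 7) < 6^{21 − 1} = 3656158440062976.
Check values of n near the boundary:
  n = 562: C(562, 7) = 3384017972944752; 3384017972944752 < 3656158440062976? YES
  n = 563: C(563, 7) = 3426622515769596; 3426622515769596 < 3656158440062976? YES
  n = 564: C(564, 7) = 3469685994423792; 3469685994423792 < 3656158440062976? YES
  n = 565: C(565, 7) = 3513212521235560; 3513212521235560 < 3656158440062976? YES
  n = 566: C(566, 7) = 3557206237959440; 3557206237959440 < 3656158440062976? YES
  n = 567: C(567, 7) = 3601671315933933; 3601671315933933 < 3656158440062976? YES
  n = 568: C(568, 7) = 3646611956239704; 3646611956239704 < 3656158440062976? YES
  n = 569: C(569, 7) = 3692032389858348; 3692032389858348 < 3656158440062976? NO
  n = 570: C(570, 7) = 3737936877831720; 3737936877831720 < 3656158440062976? NO
The largest n with C(n, 7) < 3656158440062976 is n = 568 (where E[X] = 16882462760369/16926659444736 ≈ 0.997389). Hence R_6(7) > 568, i.e. R_6(7) ≥ 569.

Largest n = 568; hence R_6(7) > 568.


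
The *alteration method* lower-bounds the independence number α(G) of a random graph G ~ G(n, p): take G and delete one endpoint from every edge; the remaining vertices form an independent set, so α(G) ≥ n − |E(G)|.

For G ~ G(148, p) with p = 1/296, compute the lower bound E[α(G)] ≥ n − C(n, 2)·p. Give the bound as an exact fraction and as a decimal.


E[|E(G)|] = C(148, 2)·p = 10878 · (1/296) = 147/4.
E[α(G)] ≥ n − E[|E(G)|] = 148 − 147/4 = 445/4.
Numerically: ≈ 111.250.
(This is only a lower bound; the true E[α(G)] may be larger.)

E[α(G)] ≥ 445/4 ≈ 111.250.


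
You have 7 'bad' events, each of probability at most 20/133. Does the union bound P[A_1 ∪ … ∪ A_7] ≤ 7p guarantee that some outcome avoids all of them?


Union bound: P[∪_{i=1}^{7} A_i] ≤ Σ_i P[A_i] ≤ 7·p = 7·(20/133) = 20/19.
Numerically: 20/19 ≈ 1.0526.
Is 20/19 < 1? NO.
Since the bound 20/19 is ≥ 1, the union bound is uninformative here; it does NOT by itself certify existence.

7·p = 20/19 ≈ 1.0526; existence NOT certified by the union bound.


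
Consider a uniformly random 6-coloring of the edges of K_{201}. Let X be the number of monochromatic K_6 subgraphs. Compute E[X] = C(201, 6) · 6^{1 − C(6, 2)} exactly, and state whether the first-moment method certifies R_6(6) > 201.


E[X] = C(201, 6) · 6^{1 − 15} = 84944276340 · 6^{−14} = 84944276340/78364164096.
As a reduced fraction: E[X] = 7078689695/6530347008 ≈ 1.083968.
Is E[X] < 1? NO.
Since E[X] ≥ 1, the first-moment bound is inconclusive at n = 201; it does NOT by itself certify R_6(6) > 201.

E[X] = 7078689695/6530347008 ≈ 1.083968; E[X] ≥ 1; first-moment method inconclusive here.


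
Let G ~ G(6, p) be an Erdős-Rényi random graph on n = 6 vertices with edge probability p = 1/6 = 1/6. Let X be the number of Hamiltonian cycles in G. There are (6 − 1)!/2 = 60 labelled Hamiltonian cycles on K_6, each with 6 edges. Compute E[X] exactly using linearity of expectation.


K_6 has (6 − 1)!/2 = 60 labelled Hamiltonian cycles.
For each such Hamiltonian cycle H, let X_H = 1 if all 6 edges of H are present in G. Then P[X_H = 1] = p^{6} = (1/6)^{6} = 1/46656.
By linearity of expectation: E[X] = Σ_H E[X_H] = 60 · p^{6} = 60 · 1/46656 = 5/3888.
Numerically: E[X] ≈ 0.001286.

E[X] = 60 · (1/6)^{6} = 5/3888 ≈ 0.001286.


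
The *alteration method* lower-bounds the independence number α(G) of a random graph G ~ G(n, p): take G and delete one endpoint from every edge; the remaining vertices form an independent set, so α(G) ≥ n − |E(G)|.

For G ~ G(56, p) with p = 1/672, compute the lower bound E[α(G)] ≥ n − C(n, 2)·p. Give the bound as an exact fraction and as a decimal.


E[|E(G)|] = C(56, 2)·p = 1540 · (1/672) = 55/24.
E[α(G)] ≥ n − E[|E(G)|] = 56 − 55/24 = 1289/24.
Numerically: ≈ 53.70833.
(This is only a lower bound; the true E[α(G)] may be larger.)

E[α(G)] ≥ 1289/24 ≈ 53.70833.


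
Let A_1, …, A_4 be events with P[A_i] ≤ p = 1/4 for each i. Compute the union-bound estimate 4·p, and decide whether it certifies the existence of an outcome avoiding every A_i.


Union bound: P[∪_{i=1}^{4} A_i] ≤ Σ_i P[A_i] ≤ 4·p = 4·(1/4) = 1.
Numerically: 1 ≈ 1.0000000.
Is 1 < 1? NO.
Since the bound 1 is ≥ 1, the union bound is uninformative here; it does NOT by itself certify existence.

4·p = 1 ≈ 1.0000000; existence NOT certified by the union bound.


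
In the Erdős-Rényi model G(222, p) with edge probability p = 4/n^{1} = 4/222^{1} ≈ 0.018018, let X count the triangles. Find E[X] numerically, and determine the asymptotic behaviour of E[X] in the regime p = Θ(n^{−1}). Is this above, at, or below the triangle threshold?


Number of potential triangles: C(222, 3) = 1798940.
Each occurs with probability p³ ≈ (0.018018)³ ≈ 5.8495311e-06.
By linearity: E[X] = C(222, 3)·p³ ≈ 1798940 · 5.8495311e-06 ≈ 10.52296.
Here α = 1, so p = 4/n is exactly at the triangle threshold p ~ 1/n. Asymptotically E[X] → c³/6 = 4³/6 = 32/3 ≈ 10.66667, a bounded constant. In this regime the triangle count is asymptotically Poisson(c³/6).

E[X] ≈ 10.52296; in regime p = Θ(1/n^{1}) E[X] stays bounded (at the triangle threshold p ~ 1/n).


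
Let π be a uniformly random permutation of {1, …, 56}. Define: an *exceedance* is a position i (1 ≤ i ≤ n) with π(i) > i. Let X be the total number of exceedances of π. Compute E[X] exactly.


Write X = Σ_{i=1}^{56} X_i, where X_i = 1_{π(i) > i}.
For each fixed i, π(i) is uniform over {1, …, 56} (marginal of a uniform permutation), so P[π(i) > i] = (n − i)/n. Summing: Σ_{i=1}^{56} (n − i)/n = (0 + 1 + … + 55)/56 = 56(56 − 1)/(2·56) = (56 − 1)/2.
Hence E[X] = Σ_{i=1}^{56} (56 − i)/56 = 55/2 ≈ 27.50000.

E[X] = 55/2 = 27.50000.


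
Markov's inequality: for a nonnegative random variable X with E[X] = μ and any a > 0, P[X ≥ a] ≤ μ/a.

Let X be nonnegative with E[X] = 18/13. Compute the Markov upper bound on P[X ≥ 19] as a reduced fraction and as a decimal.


μ = E[X] = 18/13, a = 19.
Markov: P[X ≥ 19] ≤ μ/a = (18/13)/19 = 18/247.
Numerically: ≈ 0.072874.
(Since a = 19 > μ = 1.384615, the bound 18/247 is < 1 and informative.)

P[X ≥ 19] ≤ 18/247 ≈ 0.072874.


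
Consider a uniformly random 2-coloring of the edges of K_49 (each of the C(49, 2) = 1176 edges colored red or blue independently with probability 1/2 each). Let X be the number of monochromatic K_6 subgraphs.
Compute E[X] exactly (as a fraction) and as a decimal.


Let X = Σ_S X_S over the C(49, 6) = 13983816 subsets S of size 6, where X_S = 1 if the K_6 on S is monochromatic.
For a fixed S, the K_6 on S has C(6, 2) = 15 edges. P[all 15 edges red] = (1/2)^15, and likewise for blue, so P[monochromatic] = 2·(1/2)^15 = 2^{1 − 15} = 1/16384.
By linearity: E[X] = C(49, 6) · 2^{1 − 15} = 13983816 · 1/16384 = 1747977/2048.
Numerically: E[X] ≈ 853.504.

E[X] = C(49,6)·2^(1−C(6,2)) = 1747977/2048 ≈ 853.504.


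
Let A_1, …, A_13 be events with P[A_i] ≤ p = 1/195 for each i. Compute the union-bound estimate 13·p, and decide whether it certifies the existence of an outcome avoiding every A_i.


Union bound: P[∪_{i=1}^{13} A_i] ≤ Σ_i P[A_i] ≤ 13·p = 13·(1/195) = 1/15.
Numerically: 1/15 ≈ 0.066667.
Is 1/15 < 1? YES.
Since P[∪ A_i] ≤ 1/15 < 1, the complement has P[∩ A_i^c] ≥ 1 − 1/15 = 14/15 > 0, so some outcome avoids every A_i.

13·p = 1/15 ≈ 0.066667; existence CERTIFIED by the union bound.


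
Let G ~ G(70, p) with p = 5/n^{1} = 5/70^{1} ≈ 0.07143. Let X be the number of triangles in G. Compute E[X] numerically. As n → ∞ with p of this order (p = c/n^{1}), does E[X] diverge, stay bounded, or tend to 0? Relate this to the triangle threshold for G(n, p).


Number of potential triangles: C(70, 3) = 54740.
Each occurs with probability p³ ≈ (0.07143)³ ≈ 3.644315e-04.
By linearity: E[X] = C(70, 3)·p³ ≈ 54740 · 3.644315e-04 ≈ 19.9490.
Here α = 1, so p = 5/n is exactly at the triangle threshold p ~ 1/n. Asymptotically E[X] → c³/6 = 5³/6 = 125/6 ≈ 20.8333, a bounded constant. In this regime the triangle count is asymptotically Poisson(c³/6).

E[X] ≈ 19.9490; in regime p = Θ(1/n^{1}) E[X] stays bounded (at the triangle threshold p ~ 1/n).


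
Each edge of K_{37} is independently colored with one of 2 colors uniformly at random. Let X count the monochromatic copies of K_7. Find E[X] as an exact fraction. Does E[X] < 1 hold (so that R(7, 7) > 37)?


E[X] = C(37, 7) · 2^{1 − 21} = 10295472 · 2^{−20} = 10295472/1048576.
As a reduced fraction: E[X] = 643467/65536 ≈ 9.8185.
Is E[X] < 1? NO.
Since E[X] ≥ 1, the first-moment bound is inconclusive at n = 37; it does NOT by itself certify R(7, 7) > 37.

E[X] = 643467/65536 ≈ 9.8185; E[X] ≥ 1; first-moment method inconclusive here.


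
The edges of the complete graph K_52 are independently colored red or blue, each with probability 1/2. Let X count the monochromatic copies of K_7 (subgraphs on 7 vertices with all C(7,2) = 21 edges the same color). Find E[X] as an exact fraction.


Let X = Σ_S X_S over the C(52, 7) = 133784560 subsets S of size 7, where X_S = 1 if the K_7 on S is monochromatic.
For a fixed S, the K_7 on S has C(7, 2) = 21 edges. P[all 21 edges red] = (1/2)^21, and likewise for blue, so P[monochromatic] = 2·(1/2)^21 = 2^{1 − 21} = 1/1048576.
Summing: E[X] = C(52, 7) · 2^{1 − 21} = 133784560 · 1/1048576 = 8361535/65536.
Numerically: E[X] ≈ 127.587.

E[X] = C(52,7)·2^(1−C(7,2)) = 8361535/65536 ≈ 127.587.


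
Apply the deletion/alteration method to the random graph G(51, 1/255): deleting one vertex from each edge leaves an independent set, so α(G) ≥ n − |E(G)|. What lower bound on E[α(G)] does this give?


E[|E(G)|] = C(51, 2)·p = 1275 · (1/255) = 5.
E[α(G)] ≥ n − E[|E(G)|] = 51 − 5 = 46.
Numerically: ≈ 46.000.
(This is only a lower bound; the true E[α(G)] may be larger.)

E[α(G)] ≥ 46 ≈ 46.000.


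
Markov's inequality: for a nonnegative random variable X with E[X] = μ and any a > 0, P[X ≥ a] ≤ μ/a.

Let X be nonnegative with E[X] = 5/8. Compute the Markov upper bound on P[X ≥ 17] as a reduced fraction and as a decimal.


μ = E[X] = 5/8, a = 17.
Markov: P[X ≥ 17] ≤ μ/a = (5/8)/17 = 5/136.
Numerically: ≈ 0.037.
(Since a = 17 > μ = 0.625, the bound 5/136 is < 1 and informative.)

P[X ≥ 17] ≤ 5/136 ≈ 0.037.


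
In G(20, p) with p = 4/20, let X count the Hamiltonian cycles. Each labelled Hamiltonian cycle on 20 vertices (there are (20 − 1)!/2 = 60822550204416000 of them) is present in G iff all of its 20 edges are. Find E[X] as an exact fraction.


K_20 has (20 − 1)!/2 = 60822550204416000 labelled Hamiltonian cycles.
For each such Hamiltonian cycle H, let X_H = 1 if all 20 edges of H are present in G. Then P[X_H = 1] = p^{20} = (1/5)^{20} = 1/95367431640625.
Summing the indicators: E[X] = Σ_H E[X_H] = 60822550204416000 · p^{20} = 60822550204416000 · 1/95367431640625 = 486580401635328/762939453125.
Numerically: E[X] ≈ 637.771.

E[X] = 60822550204416000 · (1/5)^{20} = 486580401635328/762939453125 ≈ 637.771.


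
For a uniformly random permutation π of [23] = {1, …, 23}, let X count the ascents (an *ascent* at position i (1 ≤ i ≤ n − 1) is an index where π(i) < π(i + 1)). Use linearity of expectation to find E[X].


Write X = Σ X_I over i = 1, …, 22, with X_I the indicator of one ascent.
There are 22 indicators.
For each fixed i, the pair (π(i), π(i+1)) is a uniformly random ordered pair of distinct values from {1, …, 23}; by symmetry P[π(i) < π(i+1)] = 1/2.
By linearity: E[X] = 22 · (1/2) = (23 − 1) · (1/2) = 11 ≈ 11.000.

E[X] = 11 = 11.000.


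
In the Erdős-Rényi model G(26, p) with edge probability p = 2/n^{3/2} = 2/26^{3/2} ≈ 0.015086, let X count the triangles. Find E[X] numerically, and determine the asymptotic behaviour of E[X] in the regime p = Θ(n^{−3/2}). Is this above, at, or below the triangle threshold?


Number of potential triangles: C(26, 3) = 2600.
Each occurs with probability p³ ≈ (0.015086)³ ≈ 3.4332855e-06.
By linearity: E[X] = C(26, 3)·p³ ≈ 2600 · 3.4332855e-06 ≈ 0.00893.
Since α = 3/2 > 1, p = c/n^{3/2} = o(1/n) is below the triangle threshold p ~ 1/n. Asymptotically E[X] ~ (c³/6)·n^{3(1−α)} = (2³/6)·n^{-1.5} → 0, so by Markov's inequality G has no triangles w.h.p.

E[X] ≈ 0.00893; in regime p = Θ(1/n^{3/2}) E[X] tends to 0 (below the triangle threshold p ~ 1/n).


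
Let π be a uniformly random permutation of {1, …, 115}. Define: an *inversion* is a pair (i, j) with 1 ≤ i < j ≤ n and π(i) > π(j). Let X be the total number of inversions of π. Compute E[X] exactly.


Write X = Σ X_I over the C(115, 2) = 6555 pairs i < j, with X_I the indicator of one inversion.
There are 6555 indicators.
For each fixed pair i < j, the values π(i) and π(j) are two distinct elements of {1, …, 115} in uniformly random order; by symmetry P[π(i) > π(j)] = 1/2.
By linearity: E[X] = 6555 · (1/2) = C(115, 2) · (1/2) = 6555/2 = 6555/2 ≈ 3277.5000.

E[X] = 6555/2 = 3277.5000.


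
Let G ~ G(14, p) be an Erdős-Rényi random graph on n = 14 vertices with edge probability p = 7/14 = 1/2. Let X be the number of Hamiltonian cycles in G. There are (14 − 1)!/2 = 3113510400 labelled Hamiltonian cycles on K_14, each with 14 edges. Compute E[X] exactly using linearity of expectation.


K_14 has (14 − 1)!/2 = 3113510400 labelled Hamiltonian cycles.
For each such Hamiltonian cycle H, let X_H = 1 if all 14 edges of H are present in G. Then P[X_H = 1] = p^{14} = (1/2)^{14} = 1/16384.
Summing the indicators: E[X] = Σ_H E[X_H] = 3113510400 · p^{14} = 3113510400 · 1/16384 = 6081075/32.
Numerically: E[X] ≈ 190034.

E[X] = 3113510400 · (1/2)^{14} = 6081075/32 ≈ 190034.


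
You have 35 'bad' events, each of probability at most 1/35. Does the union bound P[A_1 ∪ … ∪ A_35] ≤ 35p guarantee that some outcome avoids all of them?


Union bound: P[∪_{i=1}^{35} A_i] ≤ Σ_i P[A_i] ≤ 35·p = 35·(1/35) = 1.
Numerically: 1 ≈ 1.000000.
Is 1 < 1? NO.
Since the bound 1 is ≥ 1, the union bound is uninformative here; it does NOT by itself certify existence.

35·p = 1 ≈ 1.000000; existence NOT certified by the union bound.


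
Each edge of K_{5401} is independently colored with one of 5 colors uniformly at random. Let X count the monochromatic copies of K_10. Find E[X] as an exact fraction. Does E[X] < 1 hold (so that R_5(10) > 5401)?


E[X] = C(5401, 10) · 5^{1 − 45} = 5772423232412011351582235732760 · 5^{−44} = 5772423232412011351582235732760/5684341886080801486968994140625.
As a reduced fraction: E[X] = 1154484646482402270316447146552/1136868377216160297393798828125 ≈ 1.0154954.
Is E[X] < 1? NO.
Since E[X] ≥ 1, the first-moment bound is inconclusive at n = 5401; it does NOT by itself certify R_5(10) > 5401.

E[X] = 1154484646482402270316447146552/1136868377216160297393798828125 ≈ 1.0154954; E[X] ≥ 1; first-moment method inconclusive here.


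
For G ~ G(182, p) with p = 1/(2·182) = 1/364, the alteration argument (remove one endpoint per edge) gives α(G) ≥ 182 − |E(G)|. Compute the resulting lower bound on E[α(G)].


E[|E(G)|] = C(182, 2)·p = 16471 · (1/364) = 181/4.
E[α(G)] ≥ n − E[|E(G)|] = 182 − 181/4 = 547/4.
Numerically: ≈ 136.750000.
(This is only a lower bound; the true E[α(G)] may be larger.)

E[α(G)] ≥ 547/4 ≈ 136.750000.


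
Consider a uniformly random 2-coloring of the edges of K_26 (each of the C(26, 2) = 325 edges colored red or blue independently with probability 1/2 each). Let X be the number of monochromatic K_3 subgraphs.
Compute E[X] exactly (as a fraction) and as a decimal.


Let X = Σ_S X_S over the C(26, 3) = 2600 subsets S of size 3, where X_S = 1 if the K_3 on S is monochromatic.
For a fixed S, the K_3 on S has C(3, 2) = 3 edges. P[all 3 edges red] = (1/2)^3, and likewise for blue, so P[monochromatic] = 2·(1/2)^3 = 2^{1 − 3} = 1/4.
By linearity of expectation: E[X] = C(26, 3) · 2^{1 − 3} = 2600 · 1/4 = 650.
Numerically: E[X] ≈ 650.00000.

E[X] = C(26,3)·2^(1−C(3,2)) = 650 ≈ 650.00000.


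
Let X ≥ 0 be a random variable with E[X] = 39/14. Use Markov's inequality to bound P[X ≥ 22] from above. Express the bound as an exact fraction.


μ = E[X] = 39/14, a = 22.
Markov: P[X ≥ 22] ≤ μ/a = (39/14)/22 = 39/308.
Numerically: ≈ 0.1266.
(Since a = 22 > μ = 2.7857, the bound 39/308 is < 1 and informative.)

P[X ≥ 22] ≤ 39/308 ≈ 0.1266.


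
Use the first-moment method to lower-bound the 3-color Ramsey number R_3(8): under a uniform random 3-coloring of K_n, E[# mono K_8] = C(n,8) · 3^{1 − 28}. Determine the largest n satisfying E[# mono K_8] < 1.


We need C(n, 8) · 3^{1 − 28} < 1, i.e. C(n, 8) < 3^{28 − 1} = 7625597484987.
Check values of n near the boundary:
  n = 151: C(151, 8) = 5551321138650; 5551321138650 < 7625597484987? YES
  n = 152: C(152, 8) = 5859727868575; 5859727868575 < 7625597484987? YES
  n = 153: C(153, 8) = 6183023199255; 6183023199255 < 7625597484987? YES
  n = 154: C(154, 8) = 6521818990995; 6521818990995 < 7625597484987? YES
  n = 155: C(155, 8) = 6876747915675; 6876747915675 < 7625597484987? YES
  n = 156: C(156, 8) = 7248464019225; 7248464019225 < 7625597484987? YES
  n = 157: C(157, 8) = 7637643295425; 7637643295425 < 7625597484987? NO
  n = 158: C(158, 8) = 8044984271181; 8044984271181 < 7625597484987? NO
The largest n with C(n, 8) < 7625597484987 is n = 156 (where E[X] = 805384891025/847288609443 ≈ 0.951). Hence R_3(8) > 156, i.e. R_3(8) ≥ 157.

Largest n = 156; hence R_3(8) > 156.


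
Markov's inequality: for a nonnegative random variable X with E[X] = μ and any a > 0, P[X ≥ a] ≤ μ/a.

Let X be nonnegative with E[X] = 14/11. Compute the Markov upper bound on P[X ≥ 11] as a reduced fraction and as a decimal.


μ = E[X] = 14/11, a = 11.
Markov: P[X ≥ 11] ≤ μ/a = (14/11)/11 = 14/121.
Numerically: ≈ 0.115702.
(Since a = 11 > μ = 1.272727, the bound 14/121 is < 1 and informative.)

P[X ≥ 11] ≤ 14/121 ≈ 0.115702.


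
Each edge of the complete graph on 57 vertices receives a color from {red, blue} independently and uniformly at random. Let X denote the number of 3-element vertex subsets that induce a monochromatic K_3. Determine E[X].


Let X = Σ_S X_S over the C(57, 3) = 29260 subsets S of size 3, where X_S = 1 if the K_3 on S is monochromatic.
For a fixed S, the K_3 on S has C(3, 2) = 3 edges. P[all 3 edges red] = (1/2)^3, and likewise for blue, so P[monochromatic] = 2·(1/2)^3 = 2^{1 − 3} = 1/4.
By linearity of expectation: E[X] = C(57, 3) · 2^{1 − 3} = 29260 · 1/4 = 7315.
Numerically: E[X] ≈ 7315.000000.

E[X] = C(57,3)·2^(1−C(3,2)) = 7315 ≈ 7315.000000.


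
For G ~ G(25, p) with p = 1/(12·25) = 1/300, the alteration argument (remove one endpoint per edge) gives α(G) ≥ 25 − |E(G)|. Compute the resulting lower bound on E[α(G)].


E[|E(G)|] = C(25, 2)·p = 300 · (1/300) = 1.
E[α(G)] ≥ n − E[|E(G)|] = 25 − 1 = 24.
Numerically: ≈ 24.000000.
(This is only a lower bound; the true E[α(G)] may be larger.)

E[α(G)] ≥ 24 ≈ 24.000000.


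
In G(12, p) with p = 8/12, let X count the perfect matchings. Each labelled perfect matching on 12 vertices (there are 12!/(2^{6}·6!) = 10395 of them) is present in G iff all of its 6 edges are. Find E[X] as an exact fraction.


K_12 has 12!/(2^{6}·6!) = 10395 labelled perfect matchings.
For each such perfect matching H, let X_H = 1 if all 6 edges of H are present in G. Then P[X_H = 1] = p^{6} = (2/3)^{6} = 64/729.
By linearity of expectation: E[X] = Σ_H E[X_H] = 10395 · p^{6} = 10395 · 64/729 = 24640/27.
Numerically: E[X] ≈ 912.593.

E[X] = 10395 · (2/3)^{6} = 24640/27 ≈ 912.593.


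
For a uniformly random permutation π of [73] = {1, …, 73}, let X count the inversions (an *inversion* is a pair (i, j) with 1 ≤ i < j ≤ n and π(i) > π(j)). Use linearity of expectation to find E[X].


Write X = Σ X_I over the C(73, 2) = 2628 pairs i < j, with X_I the indicator of one inversion.
There are 2628 indicators.
For each fixed pair i < j, the values π(i) and π(j) are two distinct elements of {1, …, 73} in uniformly random order; by symmetry P[π(i) > π(j)] = 1/2.
By linearity: E[X] = 2628 · (1/2) = C(73, 2) · (1/2) = 2628/2 = 1314 ≈ 1314.000.

E[X] = 1314 = 1314.000.


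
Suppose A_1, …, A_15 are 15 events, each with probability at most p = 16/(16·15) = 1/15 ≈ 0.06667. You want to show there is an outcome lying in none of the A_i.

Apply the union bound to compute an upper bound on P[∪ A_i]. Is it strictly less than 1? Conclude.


Union bound: P[∪_{i=1}^{15} A_i] ≤ Σ_i P[A_i] ≤ 15·p = 15·(1/15) = 1.
Numerically: 1 ≈ 1.00000.
Is 1 < 1? NO.
Since the bound 1 is ≥ 1, the union bound is uninformative here; it does NOT by itself certify existence.

15·p = 1 ≈ 1.00000; existence NOT certified by the union bound.


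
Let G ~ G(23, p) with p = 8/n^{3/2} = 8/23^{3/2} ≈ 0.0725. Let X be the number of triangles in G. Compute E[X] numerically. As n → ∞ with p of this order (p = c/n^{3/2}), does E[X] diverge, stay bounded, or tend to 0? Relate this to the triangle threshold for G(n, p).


Number of potential triangles: C(23, 3) = 1771.
Each occurs with probability p³ ≈ (0.0725)³ ≈ 3.81500e-04.
By linearity: E[X] = C(23, 3)·p³ ≈ 1771 · 3.81500e-04 ≈ 0.676.
Since α = 3/2 > 1, p = c/n^{3/2} = o(1/n) is below the triangle threshold p ~ 1/n. Asymptotically E[X] ~ (c³/6)·n^{3(1−α)} = (8³/6)·n^{-1.5} → 0, so by Markov's inequality G has no triangles w.h.p.

E[X] ≈ 0.676; in regime p = Θ(1/n^{3/2}) E[X] tends to 0 (below the triangle threshold p ~ 1/n).


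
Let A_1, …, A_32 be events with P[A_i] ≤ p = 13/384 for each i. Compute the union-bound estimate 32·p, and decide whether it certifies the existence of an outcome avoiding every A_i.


Union bound: P[∪_{i=1}^{32} A_i] ≤ Σ_i P[A_i] ≤ 32·p = 32·(13/384) = 13/12.
Numerically: 13/12 ≈ 1.083333.
Is 13/12 < 1? NO.
Since the bound 13/12 is ≥ 1, the union bound is uninformative here; it does NOT by itself certify existence.

32·p = 13/12 ≈ 1.083333; existence NOT certified by the union bound.


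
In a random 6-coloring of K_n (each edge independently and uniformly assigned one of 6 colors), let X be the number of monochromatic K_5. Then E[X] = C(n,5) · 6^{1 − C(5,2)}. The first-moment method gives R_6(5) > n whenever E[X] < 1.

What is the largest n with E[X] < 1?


We need C(n, 5) · 6^{1 − 10} < 1, i.e. C(n, 5) < 6^{10 − 1} = 10077696.
Check values of n near the boundary:
  n = 62: C(62, 5) = 6471002; 6471002 < 10077696? YES
  n = 63: C(63, 5) = 7028847; 7028847 < 10077696? YES
  n = 64: C(64, 5) = 7624512; 7624512 < 10077696? YES
  n = 65: C(65, 5) = 8259888; 8259888 < 10077696? YES
  n = 66: C(66, 5) = 8936928; 8936928 < 10077696? YES
  n = 67: C(67, 5) = 9657648; 9657648 < 10077696? YES
  n = 68: C(68, 5) = 10424128; 10424128 < 10077696? NO
  n = 69: C(69, 5) = 11238513; 11238513 < 10077696? NO
  n = 70: C(70, 5) = 12103014; 12103014 < 10077696? NO
The largest n with C(n, 5) < 10077696 is n = 67 (where E[X] = 67067/69984 ≈ 0.958319). Hence R_6(5) > 67, i.e. R_6(5) ≥ 68.

Largest n = 67; hence R_6(5) > 67.


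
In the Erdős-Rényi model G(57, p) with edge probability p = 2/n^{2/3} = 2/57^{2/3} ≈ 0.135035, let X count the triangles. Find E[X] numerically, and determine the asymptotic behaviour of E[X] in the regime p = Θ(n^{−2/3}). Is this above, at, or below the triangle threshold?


Number of potential triangles: C(57, 3) = 29260.
Each occurs with probability p³ ≈ (0.135035)³ ≈ 2.46229609e-03.
By linearity: E[X] = C(57, 3)·p³ ≈ 29260 · 2.46229609e-03 ≈ 72.046784.
Since α = 2/3 < 1, p = c/n^{2/3} ≫ 1/n is above the triangle threshold p ~ 1/n. Asymptotically E[X] ~ (c³/6)·n^{3(1−α)} = (2³/6)·n^{1} → ∞; triangles are abundant w.h.p.

E[X] ≈ 72.046784; in regime p = Θ(1/n^{2/3}) E[X] diverges (above the triangle threshold p ~ 1/n).


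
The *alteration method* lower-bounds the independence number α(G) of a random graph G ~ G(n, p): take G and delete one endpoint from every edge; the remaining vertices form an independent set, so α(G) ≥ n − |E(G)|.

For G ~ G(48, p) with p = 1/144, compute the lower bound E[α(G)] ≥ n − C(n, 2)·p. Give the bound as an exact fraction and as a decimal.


E[|E(G)|] = C(48, 2)·p = 1128 · (1/144) = 47/6.
E[α(G)] ≥ n − E[|E(G)|] = 48 − 47/6 = 241/6.
Numerically: ≈ 40.166667.
(This is only a lower bound; the true E[α(G)] may be larger.)

E[α(G)] ≥ 241/6 ≈ 40.166667.


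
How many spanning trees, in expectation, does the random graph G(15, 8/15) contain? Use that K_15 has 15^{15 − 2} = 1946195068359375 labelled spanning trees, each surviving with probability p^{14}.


K_15 has 15^{15 − 2} = 1946195068359375 labelled spanning trees.
For each such spanning tree H, let X_H = 1 if all 14 edges of H are present in G. Then P[X_H = 1] = p^{14} = (8/15)^{14} = 4398046511104/29192926025390625.
Summing the indicators: E[X] = Σ_H E[X_H] = 1946195068359375 · p^{14} = 1946195068359375 · 4398046511104/29192926025390625 = 4398046511104/15.
Numerically: E[X] ≈ 2.932e+11.

E[X] = 1946195068359375 · (8/15)^{14} = 4398046511104/15 ≈ 2.932e+11.


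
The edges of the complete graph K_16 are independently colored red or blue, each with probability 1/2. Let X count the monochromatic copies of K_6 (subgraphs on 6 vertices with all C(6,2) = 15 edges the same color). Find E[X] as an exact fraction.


Let X = Σ_S X_S over the C(16, 6) = 8008 subsets S of size 6, where X_S = 1 if the K_6 on S is monochromatic.
For a fixed S, the K_6 on S has C(6, 2) = 15 edges. P[all 15 edges red] = (1/2)^15, and likewise for blue, so P[monochromatic] = 2·(1/2)^15 = 2^{1 − 15} = 1/16384.
Summing: E[X] = C(16, 6) · 2^{1 − 15} = 8008 · 1/16384 = 1001/2048.
Numerically: E[X] ≈ 0.489.

E[X] = C(16,6)·2^(1−C(6,2)) = 1001/2048 ≈ 0.489.


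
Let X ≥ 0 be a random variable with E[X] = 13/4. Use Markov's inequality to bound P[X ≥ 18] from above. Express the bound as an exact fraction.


μ = E[X] = 13/4, a = 18.
Markov: P[X ≥ 18] ≤ μ/a = (13/4)/18 = 13/72.
Numerically: ≈ 0.180556.
(Since a = 18 > μ = 3.250000, the bound 13/72 is < 1 and informative.)

P[X ≥ 18] ≤ 13/72 ≈ 0.180556.


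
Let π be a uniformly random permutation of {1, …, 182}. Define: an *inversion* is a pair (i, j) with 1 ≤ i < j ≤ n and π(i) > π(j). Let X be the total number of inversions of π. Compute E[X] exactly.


Write X = Σ X_I over the C(182, 2) = 16471 pairs i < j, with X_I the indicator of one inversion.
There are 16471 indicators.
For each fixed pair i < j, the values π(i) and π(j) are two distinct elements of {1, …, 182} in uniformly random order; by symmetry P[π(i) > π(j)] = 1/2.
By linearity: E[X] = 16471 · (1/2) = C(182, 2) · (1/2) = 16471/2 = 16471/2 ≈ 8235.5000.

E[X] = 16471/2 = 8235.5000.


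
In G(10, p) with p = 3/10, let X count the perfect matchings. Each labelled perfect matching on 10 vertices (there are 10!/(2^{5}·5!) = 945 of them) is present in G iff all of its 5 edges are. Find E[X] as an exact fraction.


K_10 has 10!/(2^{5}·5!) = 945 labelled perfect matchings.
For each such perfect matching H, let X_H = 1 if all 5 edges of H are present in G. Then P[X_H = 1] = p^{5} = (3/10)^{5} = 243/100000.
By linearity of expectation: E[X] = Σ_H E[X_H] = 945 · p^{5} = 945 · 243/100000 = 45927/20000.
Numerically: E[X] ≈ 2.3.

E[X] = 945 · (3/10)^{5} = 45927/20000 ≈ 2.3.


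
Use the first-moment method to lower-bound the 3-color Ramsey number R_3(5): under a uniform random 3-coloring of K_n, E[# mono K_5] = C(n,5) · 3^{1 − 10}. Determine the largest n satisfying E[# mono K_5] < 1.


We need C(n, 5) · 3^{1 − 10} < 1, i.e. C(n, 5) < 3^{10 − 1} = 19683.
Check values of n near the boundary:
  n = 16: C(16, 5) = 4368; 4368 < 19683? YES
  n = 17: C(17, 5) = 6188; 6188 < 19683? YES
  n = 18: C(18, 5) = 8568; 8568 < 19683? YES
  n = 19: C(19, 5) = 11628; 11628 < 19683? YES
  n = 20: C(20, 5) = 15504; 15504 < 19683? YES
  n = 21: C(21, 5) = 20349; 20349 < 19683? NO
The largest n with C(n, 5) < 19683 is n = 20 (where E[X] = 5168/6561 ≈ 0.78768). Hence R_3(5) > 20, i.e. R_3(5) ≥ 21.

Largest n = 20; hence R_3(5) > 20.


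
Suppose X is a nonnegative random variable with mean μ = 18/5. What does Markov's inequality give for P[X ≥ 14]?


μ = E[X] = 18/5, a = 14.
Markov: P[X ≥ 14] ≤ μ/a = (18/5)/14 = 9/35.
Numerically: ≈ 0.2571.
(Since a = 14 > μ = 3.6000, the bound 9/35 is < 1 and informative.)

P[X ≥ 14] ≤ 9/35 ≈ 0.2571.


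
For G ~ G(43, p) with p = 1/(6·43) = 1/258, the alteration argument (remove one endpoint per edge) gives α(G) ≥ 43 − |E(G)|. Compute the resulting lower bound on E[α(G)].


E[|E(G)|] = C(43, 2)·p = 903 · (1/258) = 7/2.
E[α(G)] ≥ n − E[|E(G)|] = 43 − 7/2 = 79/2.
Numerically: ≈ 39.500000.
(This is only a lower bound; the true E[α(G)] may be larger.)

E[α(G)] ≥ 79/2 ≈ 39.500000.


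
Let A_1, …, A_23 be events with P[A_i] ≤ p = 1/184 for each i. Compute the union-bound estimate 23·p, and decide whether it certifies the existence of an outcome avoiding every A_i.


Union bound: P[∪_{i=1}^{23} A_i] ≤ Σ_i P[A_i] ≤ 23·p = 23·(1/184) = 1/8.
Numerically: 1/8 ≈ 0.12500.
Is 1/8 < 1? YES.
Since P[∪ A_i] ≤ 1/8 < 1, the complement has P[∩ A_i^c] ≥ 1 − 1/8 = 7/8 > 0, so some outcome avoids every A_i.

23·p = 1/8 ≈ 0.12500; existence CERTIFIED by the union bound.


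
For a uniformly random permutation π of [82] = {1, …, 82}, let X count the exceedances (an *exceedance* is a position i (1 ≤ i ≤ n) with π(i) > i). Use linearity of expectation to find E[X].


Write X = Σ_{i=1}^{82} X_i, where X_i = 1_{π(i) > i}.
For each fixed i, π(i) is uniform over {1, …, 82} (marginal of a uniform permutation), so P[π(i) > i] = (n − i)/n. Summing: Σ_{i=1}^{82} (n − i)/n = (0 + 1 + … + 81)/82 = 82(82 − 1)/(2·82) = (82 − 1)/2.
Hence E[X] = Σ_{i=1}^{82} (82 − i)/82 = 81/2 ≈ 40.50000.

E[X] = 81/2 = 40.50000.


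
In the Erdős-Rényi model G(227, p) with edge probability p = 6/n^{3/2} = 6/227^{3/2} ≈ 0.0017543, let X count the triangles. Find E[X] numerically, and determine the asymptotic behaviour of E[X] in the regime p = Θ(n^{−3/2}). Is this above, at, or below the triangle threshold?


Number of potential triangles: C(227, 3) = 1923825.
Each occurs with probability p³ ≈ (0.0017543)³ ≈ 5.3992992e-09.
By linearity: E[X] = C(227, 3)·p³ ≈ 1923825 · 5.3992992e-09 ≈ 0.01039.
Since α = 3/2 > 1, p = c/n^{3/2} = o(1/n) is below the triangle threshold p ~ 1/n. Asymptotically E[X] ~ (c³/6)·n^{3(1−α)} = (6³/6)·n^{-1.5} → 0, so by Markov's inequality G has no triangles w.h.p.

E[X] ≈ 0.01039; in regime p = Θ(1/n^{3/2}) E[X] tends to 0 (below the triangle threshold p ~ 1/n).


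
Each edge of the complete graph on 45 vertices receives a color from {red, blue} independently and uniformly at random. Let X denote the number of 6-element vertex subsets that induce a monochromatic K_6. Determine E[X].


Let X = Σ_S X_S over the C(45, 6) = 8145060 subsets S of size 6, where X_S = 1 if the K_6 on S is monochromatic.
For a fixed S, the K_6 on S has C(6, 2) = 15 edges. P[all 15 edges red] = (1/2)^15, and likewise for blue, so P[monochromatic] = 2·(1/2)^15 = 2^{1 − 15} = 1/16384.
By linearity of expectation: E[X] = C(45, 6) · 2^{1 − 15} = 8145060 · 1/16384 = 2036265/4096.
Numerically: E[X] ≈ 497.135010.

E[X] = C(45,6)·2^(1−C(6,2)) = 2036265/4096 ≈ 497.135010.
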